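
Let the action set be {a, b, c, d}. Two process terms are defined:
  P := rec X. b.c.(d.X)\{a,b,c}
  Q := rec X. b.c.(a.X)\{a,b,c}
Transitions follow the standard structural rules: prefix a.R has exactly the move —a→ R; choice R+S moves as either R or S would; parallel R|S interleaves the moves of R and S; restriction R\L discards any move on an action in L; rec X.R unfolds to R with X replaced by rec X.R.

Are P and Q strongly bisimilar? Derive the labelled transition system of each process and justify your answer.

NO

P's transition system — 4 states:
  p0 = rec X. b.c.(d.X)\{a,b,c} ⊢ =b=> p1
  p1 = c.(d.(rec X. b.c.(d.X)\{a,b,c}))\{a,b,c} ⊢ =c=> p2
  p2 = (d.(rec X. b.c.(d.X)\{a,b,c}))\{a,b,c} ⊢ =d=> p3
  p3 = (rec X. b.c.(d.X)\{a,b,c})\{a,b,c} ⊢ ·
Q's transition system — 3 states:
  q0 = rec X. b.c.(a.X)\{a,b,c} ⊢ =b=> q1
  q1 = c.(a.(rec X. b.c.(a.X)\{a,b,c}))\{a,b,c} ⊢ =c=> q2
  q2 = (a.(rec X. b.c.(a.X)\{a,b,c}))\{a,b,c} ⊢ ·
Coarsest stable partition (strong bisimilarity classes):
  B0 = {p0}
  B1 = {p1}
  B2 = {p2}
  B3 = {p3, q2}
  B4 = {q0}
  B5 = {q1}
p0 ∈ B0, q0 ∈ B4 → different blocks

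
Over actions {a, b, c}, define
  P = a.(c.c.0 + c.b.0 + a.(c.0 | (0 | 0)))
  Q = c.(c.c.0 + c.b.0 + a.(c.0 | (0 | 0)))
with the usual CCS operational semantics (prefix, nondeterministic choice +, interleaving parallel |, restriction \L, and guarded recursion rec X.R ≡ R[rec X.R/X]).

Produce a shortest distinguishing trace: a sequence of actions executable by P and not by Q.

a

LTS(P): 7 reachable states
  u0 = a.(c.c.0 + c.b.0 + a.(c.0 | (0 | 0))) :: --a--▸ u1
  u1 = c.c.0 + c.b.0 + a.(c.0 | (0 | 0)) :: --a--▸ u2, --c--▸ u3, --c--▸ u4
  u2 = c.0 | (0 | 0) :: --c--▸ u5
  u3 = b.0 :: --b--▸ u6
  u4 = c.0 :: --c--▸ u6
  u5 = 0 | (0 | 0) :: ·
  u6 = 0 :: ·
LTS(Q): 7 reachable states
  v0 = c.(c.c.0 + c.b.0 + a.(c.0 | (0 | 0))) :: --c--▸ v1
  v1 = c.c.0 + c.b.0 + a.(c.0 | (0 | 0)) :: --a--▸ v2, --c--▸ v3, --c--▸ v4
  v2 = c.0 | (0 | 0) :: --c--▸ v5
  v3 = b.0 :: --b--▸ v6
  v4 = c.0 :: --c--▸ v6
  v5 = 0 | (0 | 0) :: ·
  v6 = 0 :: ·
Run σ = ⟨a⟩ on P: start {u0}
  step 1 (a): {u1}
  P completes σ.
Run σ = ⟨a⟩ on Q: start {v0}
  step 1 (a): no successor for Q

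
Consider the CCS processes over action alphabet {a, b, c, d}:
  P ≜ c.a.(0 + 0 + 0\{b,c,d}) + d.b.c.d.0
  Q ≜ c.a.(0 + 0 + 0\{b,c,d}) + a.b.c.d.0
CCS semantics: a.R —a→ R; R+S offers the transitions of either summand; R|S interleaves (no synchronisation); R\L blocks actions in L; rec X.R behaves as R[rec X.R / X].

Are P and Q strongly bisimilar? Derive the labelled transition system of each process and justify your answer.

not bisimilar

Reachable graph of P (7 states):
  p0 = c.a.(0 + 0 + 0\{b,c,d}) + d.b.c.d.0 | =c=> p1, =d=> p2
  p1 = a.(0 + 0 + 0\{b,c,d}) | =a=> p3
  p2 = b.c.d.0 | =b=> p4
  p3 = 0 + 0 + 0\{b,c,d} | ·
  p4 = c.d.0 | =c=> p5
  p5 = d.0 | =d=> p6
  p6 = 0 | ·
Reachable graph of Q (7 states):
  q0 = c.a.(0 + 0 + 0\{b,c,d}) + a.b.c.d.0 | =a=> q1, =c=> q2
  q1 = b.c.d.0 | =b=> q3
  q2 = a.(0 + 0 + 0\{b,c,d}) | =a=> q4
  q3 = c.d.0 | =c=> q5
  q4 = 0 + 0 + 0\{b,c,d} | ·
  q5 = d.0 | =d=> q6
  q6 = 0 | ·
Bisimilarity quotient blocks:
  B0 = {p0}
  B1 = {p2, q1}
  B2 = {p4, q3}
  B3 = {p5, q5}
  B4 = {p3, p6, q4, q6}
  B5 = {p1, q2}
  B6 = {q0}
p0 ∈ B0, q0 ∈ B6 → different blocks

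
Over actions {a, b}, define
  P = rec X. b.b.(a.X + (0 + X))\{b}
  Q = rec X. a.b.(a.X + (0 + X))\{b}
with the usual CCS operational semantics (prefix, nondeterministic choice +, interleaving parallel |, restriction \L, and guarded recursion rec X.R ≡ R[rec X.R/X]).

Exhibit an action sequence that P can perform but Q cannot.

Reachable graph of P (4 states):
  s0 = rec X. b.b.(a.X + (0 + X))\{b} | —b→ s1
  s1 = b.(a.(rec X. b.b.(a.X + (0 + X))\{b}) + (0 + (rec X. b.b.(a.X + (0 + X))\{b})))\{b} | —b→ s2
  s2 = (a.(rec X. b.b.(a.X + (0 + X))\{b}) + (0 + (rec X. b.b.(a.X + (0 + X))\{b})))\{b} | —a→ s3
  s3 = (rec X. b.b.(a.X + (0 + X))\{b})\{b} | (no moves)
Reachable graph of Q (5 states):
  t0 = rec X. a.b.(a.X + (0 + X))\{b} | —a→ t1
  t1 = b.(a.(rec X. a.b.(a.X + (0 + X))\{b}) + (0 + (rec X. a.b.(a.X + (0 + X))\{b})))\{b} | —b→ t2
  t2 = (a.(rec X. a.b.(a.X + (0 + X))\{b}) + (0 + (rec X. a.b.(a.X + (0 + X))\{b})))\{b} | —a→ t3, —a→ t4
  t3 = (b.(a.(rec X. a.b.(a.X + (0 + X))\{b}) + (0 + (rec X. a.b.(a.X + (0 + X))\{b})))\{b})\{b} | (no moves)
  t4 = (rec X. a.b.(a.X + (0 + X))\{b})\{b} | —a→ t3
Run σ = ⟨b⟩ on P: start {s0}
  [1] b ⇒ {s1}
  ✓ P
Run σ = ⟨b⟩ on Q: start {t0}
  [1] b ⇒ no successor for Q

b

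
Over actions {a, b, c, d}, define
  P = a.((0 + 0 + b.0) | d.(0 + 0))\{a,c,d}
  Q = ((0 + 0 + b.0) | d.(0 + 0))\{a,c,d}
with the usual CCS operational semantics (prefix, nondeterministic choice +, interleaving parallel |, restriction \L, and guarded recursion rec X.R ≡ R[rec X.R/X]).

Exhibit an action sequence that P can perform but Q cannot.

LTS(P): 3 reachable states
  u0 = a.((0 + 0 + b.0) | d.(0 + 0))\{a,c,d} → --a--▸ u1
  u1 = ((0 + 0 + b.0) | d.(0 + 0))\{a,c,d} → --b--▸ u2
  u2 = (0 | d.(0 + 0))\{a,c,d} → ·
LTS(Q): 2 reachable states
  v0 = ((0 + 0 + b.0) | d.(0 + 0))\{a,c,d} → --b--▸ v1
  v1 = (0 | d.(0 + 0))\{a,c,d} → ·
Run σ = ⟨a⟩ on P: start {u0}
  step 1 (a): {u1}
  P completes σ.
Run σ = ⟨a⟩ on Q: start {v0}
  step 1 (a): ∅ (Q stuck)

a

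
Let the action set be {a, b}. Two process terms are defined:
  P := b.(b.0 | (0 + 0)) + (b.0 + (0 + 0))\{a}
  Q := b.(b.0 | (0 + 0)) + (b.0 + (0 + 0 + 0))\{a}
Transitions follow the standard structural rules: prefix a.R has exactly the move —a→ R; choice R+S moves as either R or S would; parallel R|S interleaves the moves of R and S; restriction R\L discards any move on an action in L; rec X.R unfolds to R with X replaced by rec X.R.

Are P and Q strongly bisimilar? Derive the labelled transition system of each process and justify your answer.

P's transition system — 4 states:
  p0 = b.(b.0 | (0 + 0)) + (b.0 + (0 + 0))\{a} | --b--▸ p1, --b--▸ p2
  p1 = 0\{a} | ∅
  p2 = b.0 | (0 + 0) | --b--▸ p3
  p3 = 0 | (0 + 0) | ∅
Q's transition system — 4 states:
  q0 = b.(b.0 | (0 + 0)) + (b.0 + (0 + 0 + 0))\{a} | --b--▸ q1, --b--▸ q2
  q1 = 0\{a} | ∅
  q2 = b.0 | (0 + 0) | --b--▸ q3
  q3 = 0 | (0 + 0) | ∅
Bisimilarity quotient blocks:
  B0 = {p0, q0}
  B1 = {p1, p3, q1, q3}
  B2 = {p2, q2}
p0 ∈ B0, q0 ∈ B0 → same block

bisimilar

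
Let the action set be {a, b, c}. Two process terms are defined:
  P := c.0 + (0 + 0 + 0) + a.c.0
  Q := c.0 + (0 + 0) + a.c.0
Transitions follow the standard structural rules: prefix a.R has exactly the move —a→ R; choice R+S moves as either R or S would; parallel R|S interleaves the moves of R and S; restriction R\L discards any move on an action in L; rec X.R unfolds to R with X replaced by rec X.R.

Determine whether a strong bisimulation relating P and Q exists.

P's transition system — 3 states:
  s0 = c.0 + (0 + 0 + 0) + a.c.0 → =a=> s1, =c=> s2
  s1 = c.0 → =c=> s2
  s2 = 0 → (no moves)
Q's transition system — 3 states:
  t0 = c.0 + (0 + 0) + a.c.0 → =a=> t1, =c=> t2
  t1 = c.0 → =c=> t2
  t2 = 0 → (no moves)
Bisimilarity quotient blocks:
  B0 = {s0, t0}
  B1 = {s1, t1}
  B2 = {s2, t2}
s0 ∈ B0, t0 ∈ B0 → same block

bisimilar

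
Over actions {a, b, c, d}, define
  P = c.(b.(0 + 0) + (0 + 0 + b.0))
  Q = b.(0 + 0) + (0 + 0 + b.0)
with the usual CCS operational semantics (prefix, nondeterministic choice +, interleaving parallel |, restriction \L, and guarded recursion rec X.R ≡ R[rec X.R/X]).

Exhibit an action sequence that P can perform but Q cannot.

Reachable graph of P (4 states):
  s0 = c.(b.(0 + 0) + (0 + 0 + b.0)) has moves =c=> s1
  s1 = b.(0 + 0) + (0 + 0 + b.0) has moves =b=> s2, =b=> s3
  s2 = 0 has moves deadlocked
  s3 = 0 + 0 has moves deadlocked
Reachable graph of Q (3 states):
  t0 = b.(0 + 0) + (0 + 0 + b.0) has moves =b=> t1, =b=> t2
  t1 = 0 has moves deadlocked
  t2 = 0 + 0 has moves deadlocked
Trace ⟨c⟩ through P, begin at {s0}:
  [1] c ⇒ {s1}
  ✓ P
Trace ⟨c⟩ through Q, begin at {t0}:
  [1] c ⇒ no successor for Q

c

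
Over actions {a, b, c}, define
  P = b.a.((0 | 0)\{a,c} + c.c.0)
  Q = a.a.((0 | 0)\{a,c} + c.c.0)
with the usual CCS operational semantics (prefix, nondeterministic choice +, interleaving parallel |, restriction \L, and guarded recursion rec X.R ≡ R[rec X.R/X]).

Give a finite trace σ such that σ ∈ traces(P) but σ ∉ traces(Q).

b

LTS(P): 5 reachable states
  u0 = b.a.((0 | 0)\{a,c} + c.c.0) | —b→ u1
  u1 = a.((0 | 0)\{a,c} + c.c.0) | —a→ u2
  u2 = (0 | 0)\{a,c} + c.c.0 | —c→ u3
  u3 = c.0 | —c→ u4
  u4 = 0 | deadlocked
LTS(Q): 5 reachable states
  v0 = a.a.((0 | 0)\{a,c} + c.c.0) | —a→ v1
  v1 = a.((0 | 0)\{a,c} + c.c.0) | —a→ v2
  v2 = (0 | 0)\{a,c} + c.c.0 | —c→ v3
  v3 = c.0 | —c→ v4
  v4 = 0 | deadlocked
Run σ = ⟨b⟩ on P: start {u0}
  step 1 (b): {u1}
  P completes σ.
Run σ = ⟨b⟩ on Q: start {v0}
  step 1 (b): no successor for Q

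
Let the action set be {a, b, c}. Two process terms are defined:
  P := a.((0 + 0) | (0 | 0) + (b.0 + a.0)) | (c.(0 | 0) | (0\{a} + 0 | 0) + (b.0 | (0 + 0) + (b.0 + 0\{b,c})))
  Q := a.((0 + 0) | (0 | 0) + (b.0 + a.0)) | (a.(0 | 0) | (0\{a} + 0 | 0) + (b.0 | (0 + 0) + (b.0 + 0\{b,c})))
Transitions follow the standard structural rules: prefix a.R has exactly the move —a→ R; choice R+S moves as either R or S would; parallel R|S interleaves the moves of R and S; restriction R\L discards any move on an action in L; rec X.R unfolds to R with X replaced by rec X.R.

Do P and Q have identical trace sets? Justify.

traces(P) ≠ traces(Q) — witness ⟨c⟩

Reachable graph of P (12 states):
  p0 = a.((0 + 0) | (0 | 0) + (b.0 + a.0)) | (c.(0 | 0) | (0\{a} + 0 | 0) + (b.0 | (0 + 0) + (b.0 + 0\{b,c}))) ⊢ —a→ p1, —b→ p2, —b→ p3, —c→ p4
  p1 = ((0 + 0) | (0 | 0) + (b.0 + a.0)) | (c.(0 | 0) | (0\{a} + 0 | 0) + (b.0 | (0 + 0) + (b.0 + 0\{b,c}))) ⊢ —a→ p5, —b→ p5, —b→ p6, —b→ p7, —c→ p8
  p2 = a.((0 + 0) | (0 | 0) + (b.0 + a.0)) | (0 | (0 + 0)) ⊢ —a→ p6
  p3 = a.((0 + 0) | (0 | 0) + (b.0 + a.0)) | 0 ⊢ —a→ p7
  p4 = a.((0 + 0) | (0 | 0) + (b.0 + a.0)) | (0 | 0 | (0\{a} + 0 | 0)) ⊢ —a→ p8
  p5 = 0 | (c.(0 | 0) | (0\{a} + 0 | 0) + (b.0 | (0 + 0) + (b.0 + 0\{b,c}))) ⊢ —b→ p10, —b→ p9, —c→ p11
  p6 = ((0 + 0) | (0 | 0) + (b.0 + a.0)) | (0 | (0 + 0)) ⊢ —a→ p9, —b→ p9
  p7 = ((0 + 0) | (0 | 0) + (b.0 + a.0)) | 0 ⊢ —a→ p10, —b→ p10
  p8 = ((0 + 0) | (0 | 0) + (b.0 + a.0)) | (0 | 0 | (0\{a} + 0 | 0)) ⊢ —a→ p11, —b→ p11
  p9 = 0 | (0 | (0 + 0)) ⊢ stopped
  p10 = 0 | 0 ⊢ stopped
  p11 = 0 | (0 | 0 | (0\{a} + 0 | 0)) ⊢ stopped
Reachable graph of Q (12 states):
  q0 = a.((0 + 0) | (0 | 0) + (b.0 + a.0)) | (a.(0 | 0) | (0\{a} + 0 | 0) + (b.0 | (0 + 0) + (b.0 + 0\{b,c}))) ⊢ —a→ q1, —a→ q2, —b→ q3, —b→ q4
  q1 = ((0 + 0) | (0 | 0) + (b.0 + a.0)) | (a.(0 | 0) | (0\{a} + 0 | 0) + (b.0 | (0 + 0) + (b.0 + 0\{b,c}))) ⊢ —a→ q5, —a→ q6, —b→ q6, —b→ q7, —b→ q8
  q2 = a.((0 + 0) | (0 | 0) + (b.0 + a.0)) | (0 | 0 | (0\{a} + 0 | 0)) ⊢ —a→ q5
  q3 = a.((0 + 0) | (0 | 0) + (b.0 + a.0)) | (0 | (0 + 0)) ⊢ —a→ q7
  q4 = a.((0 + 0) | (0 | 0) + (b.0 + a.0)) | 0 ⊢ —a→ q8
  q5 = ((0 + 0) | (0 | 0) + (b.0 + a.0)) | (0 | 0 | (0\{a} + 0 | 0)) ⊢ —a→ q9, —b→ q9
  q6 = 0 | (a.(0 | 0) | (0\{a} + 0 | 0) + (b.0 | (0 + 0) + (b.0 + 0\{b,c}))) ⊢ —a→ q9, —b→ q10, —b→ q11
  q7 = ((0 + 0) | (0 | 0) + (b.0 + a.0)) | (0 | (0 + 0)) ⊢ —a→ q10, —b→ q10
  q8 = ((0 + 0) | (0 | 0) + (b.0 + a.0)) | 0 ⊢ —a→ q11, —b→ q11
  q9 = 0 | (0 | 0 | (0\{a} + 0 | 0)) ⊢ stopped
  q10 = 0 | (0 | (0 + 0)) ⊢ stopped
  q11 = 0 | 0 ⊢ stopped
Run σ = ⟨c⟩ on P: start {p0}
  step 1 (c): {p4}
  — P admits the full trace.
Run σ = ⟨c⟩ on Q: start {q0}
  step 1 (c): ∅ (Q stuck)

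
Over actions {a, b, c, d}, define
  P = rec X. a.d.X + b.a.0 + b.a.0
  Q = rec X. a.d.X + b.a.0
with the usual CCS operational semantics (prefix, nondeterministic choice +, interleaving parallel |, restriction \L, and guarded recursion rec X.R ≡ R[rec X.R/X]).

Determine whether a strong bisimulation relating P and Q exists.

YES

P's transition system — 4 states:
  m0 = rec X. a.d.X + b.a.0 + b.a.0 :: -a-> m1, -b-> m2
  m1 = d.(rec X. a.d.X + b.a.0 + b.a.0) :: -d-> m0
  m2 = a.0 :: -a-> m3
  m3 = 0 :: ∅
Q's transition system — 4 states:
  n0 = rec X. a.d.X + b.a.0 :: -a-> n1, -b-> n2
  n1 = d.(rec X. a.d.X + b.a.0) :: -d-> n0
  n2 = a.0 :: -a-> n3
  n3 = 0 :: ∅
Partition-refinement fixed point:
  B0 = {m0, n0}
  B1 = {m1, n1}
  B2 = {m2, n2}
  B3 = {m3, n3}
m0 ∈ B0, n0 ∈ B0 → same block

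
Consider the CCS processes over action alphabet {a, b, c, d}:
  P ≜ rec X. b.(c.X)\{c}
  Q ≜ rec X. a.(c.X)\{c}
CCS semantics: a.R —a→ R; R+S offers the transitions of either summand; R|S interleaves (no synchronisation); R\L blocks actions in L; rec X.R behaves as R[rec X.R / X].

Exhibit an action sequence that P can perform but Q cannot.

P's transition system — 2 states:
  u0 = rec X. b.(c.X)\{c} ⊢ --b--▸ u1
  u1 = (c.(rec X. b.(c.X)\{c}))\{c} ⊢ stopped
Q's transition system — 2 states:
  v0 = rec X. a.(c.X)\{c} ⊢ --a--▸ v1
  v1 = (c.(rec X. a.(c.X)\{c}))\{c} ⊢ stopped
Trace ⟨b⟩ through P, begin at {u0}:
  after b @ step 1: {u1}
  P completes σ.
Trace ⟨b⟩ through Q, begin at {v0}:
  after b @ step 1: ∅  — Q cannot continue

b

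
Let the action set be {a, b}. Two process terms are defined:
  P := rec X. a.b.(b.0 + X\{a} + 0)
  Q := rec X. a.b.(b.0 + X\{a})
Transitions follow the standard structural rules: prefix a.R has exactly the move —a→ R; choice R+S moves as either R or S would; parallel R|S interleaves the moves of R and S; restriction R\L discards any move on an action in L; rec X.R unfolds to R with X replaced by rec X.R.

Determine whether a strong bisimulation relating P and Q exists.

P ~ Q

LTS(P): 4 reachable states
  p0 = rec X. a.b.(b.0 + X\{a} + 0) | ··a··> p1
  p1 = b.(b.0 + (rec X. a.b.(b.0 + X\{a} + 0))\{a} + 0) | ··b··> p2
  p2 = b.0 + (rec X. a.b.(b.0 + X\{a} + 0))\{a} + 0 | ··b··> p3
  p3 = 0 | ∅
LTS(Q): 4 reachable states
  q0 = rec X. a.b.(b.0 + X\{a}) | ··a··> q1
  q1 = b.(b.0 + (rec X. a.b.(b.0 + X\{a}))\{a}) | ··b··> q2
  q2 = b.0 + (rec X. a.b.(b.0 + X\{a}))\{a} | ··b··> q3
  q3 = 0 | ∅
Coarsest stable partition (strong bisimilarity classes):
  B0 = {p0, q0}
  B1 = {p1, q1}
  B2 = {p2, q2}
  B3 = {p3, q3}
p0 ∈ B0, q0 ∈ B0 → same block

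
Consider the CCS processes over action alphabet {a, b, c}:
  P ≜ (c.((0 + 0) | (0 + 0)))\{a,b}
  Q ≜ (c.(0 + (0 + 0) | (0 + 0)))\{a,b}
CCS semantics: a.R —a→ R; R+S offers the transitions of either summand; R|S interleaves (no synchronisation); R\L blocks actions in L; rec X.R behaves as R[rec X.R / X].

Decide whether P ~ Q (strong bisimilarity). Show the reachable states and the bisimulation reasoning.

P's transition system — 2 states:
  p0 = (c.((0 + 0) | (0 + 0)))\{a,b} → =c=> p1
  p1 = ((0 + 0) | (0 + 0))\{a,b} → (no moves)
Q's transition system — 2 states:
  q0 = (c.(0 + (0 + 0) | (0 + 0)))\{a,b} → =c=> q1
  q1 = (0 + (0 + 0) | (0 + 0))\{a,b} → (no moves)
Partition-refinement fixed point:
  B0 = {p0, q0}
  B1 = {p1, q1}
p0 ∈ B0, q0 ∈ B0 → same block

bisimilar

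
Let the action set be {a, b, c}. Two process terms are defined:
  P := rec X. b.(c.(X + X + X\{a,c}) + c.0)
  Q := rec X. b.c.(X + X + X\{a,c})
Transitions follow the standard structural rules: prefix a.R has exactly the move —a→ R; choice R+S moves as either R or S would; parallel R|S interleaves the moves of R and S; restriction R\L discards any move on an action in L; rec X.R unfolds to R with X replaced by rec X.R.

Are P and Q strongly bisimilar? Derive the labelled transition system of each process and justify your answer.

Reachable graph of P (5 states):
  u0 = rec X. b.(c.(X + X + X\{a,c}) + c.0) ⊢ —b→ u1
  u1 = c.((rec X. b.(c.(X + X + X\{a,c}) + c.0)) + (rec X. b.(c.(X + X + X\{a,c}) + c.0)) + (rec X. b.(c.(X + X + X\{a,c}) + c.0))\{a,c}) + c.0 ⊢ —c→ u2, —c→ u3
  u2 = (rec X. b.(c.(X + X + X\{a,c}) + c.0)) + (rec X. b.(c.(X + X + X\{a,c}) + c.0)) + (rec X. b.(c.(X + X + X\{a,c}) + c.0))\{a,c} ⊢ —b→ u1, —b→ u4
  u3 = 0 ⊢ deadlocked
  u4 = (c.((rec X. b.(c.(X + X + X\{a,c}) + c.0)) + (rec X. b.(c.(X + X + X\{a,c}) + c.0)) + (rec X. b.(c.(X + X + X\{a,c}) + c.0))\{a,c}) + c.0)\{a,c} ⊢ deadlocked
Reachable graph of Q (4 states):
  v0 = rec X. b.c.(X + X + X\{a,c}) ⊢ —b→ v1
  v1 = c.((rec X. b.c.(X + X + X\{a,c})) + (rec X. b.c.(X + X + X\{a,c})) + (rec X. b.c.(X + X + X\{a,c}))\{a,c}) ⊢ —c→ v2
  v2 = (rec X. b.c.(X + X + X\{a,c})) + (rec X. b.c.(X + X + X\{a,c})) + (rec X. b.c.(X + X + X\{a,c}))\{a,c} ⊢ —b→ v1, —b→ v3
  v3 = (c.((rec X. b.c.(X + X + X\{a,c})) + (rec X. b.c.(X + X + X\{a,c})) + (rec X. b.c.(X + X + X\{a,c}))\{a,c}))\{a,c} ⊢ deadlocked
Coarsest stable partition (strong bisimilarity classes):
  B0 = {u0}
  B1 = {u1}
  B2 = {u2}
  B3 = {u3, u4, v3}
  B4 = {v0}
  B5 = {v1}
  B6 = {v2}
u0 ∈ B0, v0 ∈ B4 → different blocks

NO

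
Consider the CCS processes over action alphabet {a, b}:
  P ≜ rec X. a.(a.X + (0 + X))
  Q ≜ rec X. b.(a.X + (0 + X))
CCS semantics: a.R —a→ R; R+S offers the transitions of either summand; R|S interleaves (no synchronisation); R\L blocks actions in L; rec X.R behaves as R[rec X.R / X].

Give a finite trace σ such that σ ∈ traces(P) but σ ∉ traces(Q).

LTS(P): 2 reachable states
  p0 = rec X. a.(a.X + (0 + X)) → =a=> p1
  p1 = a.(rec X. a.(a.X + (0 + X))) + (0 + (rec X. a.(a.X + (0 + X)))) → =a=> p0, =a=> p1
LTS(Q): 2 reachable states
  q0 = rec X. b.(a.X + (0 + X)) → =b=> q1
  q1 = a.(rec X. b.(a.X + (0 + X))) + (0 + (rec X. b.(a.X + (0 + X)))) → =a=> q0, =b=> q1
Trace ⟨a⟩ through P, begin at {p0}:
  step 1 (a): {p1}
  ✓ P
Trace ⟨a⟩ through Q, begin at {q0}:
  step 1 (a): no successor for Q

a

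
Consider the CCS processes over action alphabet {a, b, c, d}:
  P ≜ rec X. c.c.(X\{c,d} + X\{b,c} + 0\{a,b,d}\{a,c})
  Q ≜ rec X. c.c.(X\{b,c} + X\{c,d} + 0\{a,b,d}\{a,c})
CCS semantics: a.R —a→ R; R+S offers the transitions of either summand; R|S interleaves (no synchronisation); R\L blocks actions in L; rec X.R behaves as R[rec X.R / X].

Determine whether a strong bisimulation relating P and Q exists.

P's transition system — 3 states:
  p0 = rec X. c.c.(X\{c,d} + X\{b,c} + 0\{a,b,d}\{a,c}) → ··c··> p1
  p1 = c.((rec X. c.c.(X\{c,d} + X\{b,c} + 0\{a,b,d}\{a,c}))\{c,d} + (rec X. c.c.(X\{c,d} + X\{b,c} + 0\{a,b,d}\{a,c}))\{b,c} + 0\{a,b,d}\{a,c}) → ··c··> p2
  p2 = (rec X. c.c.(X\{c,d} + X\{b,c} + 0\{a,b,d}\{a,c}))\{c,d} + (rec X. c.c.(X\{c,d} + X\{b,c} + 0\{a,b,d}\{a,c}))\{b,c} + 0\{a,b,d}\{a,c} → (no moves)
Q's transition system — 3 states:
  q0 = rec X. c.c.(X\{b,c} + X\{c,d} + 0\{a,b,d}\{a,c}) → ··c··> q1
  q1 = c.((rec X. c.c.(X\{b,c} + X\{c,d} + 0\{a,b,d}\{a,c}))\{b,c} + (rec X. c.c.(X\{b,c} + X\{c,d} + 0\{a,b,d}\{a,c}))\{c,d} + 0\{a,b,d}\{a,c}) → ··c··> q2
  q2 = (rec X. c.c.(X\{b,c} + X\{c,d} + 0\{a,b,d}\{a,c}))\{b,c} + (rec X. c.c.(X\{b,c} + X\{c,d} + 0\{a,b,d}\{a,c}))\{c,d} + 0\{a,b,d}\{a,c} → (no moves)
Bisimilarity quotient blocks:
  B0 = {p0, q0}
  B1 = {p1, q1}
  B2 = {p2, q2}
p0 ∈ B0, q0 ∈ B0 → same block

YES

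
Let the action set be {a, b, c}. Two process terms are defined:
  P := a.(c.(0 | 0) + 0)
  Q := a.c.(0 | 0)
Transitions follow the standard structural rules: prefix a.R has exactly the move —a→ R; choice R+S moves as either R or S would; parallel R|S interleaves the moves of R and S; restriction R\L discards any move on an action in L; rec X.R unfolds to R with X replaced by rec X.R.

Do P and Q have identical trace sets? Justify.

Reachable graph of P (3 states):
  s0 = a.(c.(0 | 0) + 0) | -a-> s1
  s1 = c.(0 | 0) + 0 | -c-> s2
  s2 = 0 | 0 | stopped
Reachable graph of Q (3 states):
  t0 = a.c.(0 | 0) | -a-> t1
  t1 = c.(0 | 0) | -c-> t2
  t2 = 0 | 0 | stopped
Partition-refinement fixed point:
  B0 = {s0, t0}
  B1 = {s1, t1}
  B2 = {s2, t2}
s0 ∈ B0, t0 ∈ B0 → same block
Bisimilar ⇒ trace-equivalent.

YES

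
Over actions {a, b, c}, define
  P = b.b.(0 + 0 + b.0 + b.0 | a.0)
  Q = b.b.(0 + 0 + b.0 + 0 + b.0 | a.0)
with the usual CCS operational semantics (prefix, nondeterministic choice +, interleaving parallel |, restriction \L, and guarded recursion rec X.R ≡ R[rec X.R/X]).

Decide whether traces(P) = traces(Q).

Reachable graph of P (7 states):
  p0 = b.b.(0 + 0 + b.0 + b.0 | a.0) has moves --b--▸ p1
  p1 = b.(0 + 0 + b.0 + b.0 | a.0) has moves --b--▸ p2
  p2 = 0 + 0 + b.0 + b.0 | a.0 has moves --a--▸ p3, --b--▸ p4, --b--▸ p5
  p3 = b.0 | 0 has moves --b--▸ p6
  p4 = 0 has moves deadlocked
  p5 = 0 | a.0 has moves --a--▸ p6
  p6 = 0 | 0 has moves deadlocked
Reachable graph of Q (7 states):
  q0 = b.b.(0 + 0 + b.0 + 0 + b.0 | a.0) has moves --b--▸ q1
  q1 = b.(0 + 0 + b.0 + 0 + b.0 | a.0) has moves --b--▸ q2
  q2 = 0 + 0 + b.0 + 0 + b.0 | a.0 has moves --a--▸ q3, --b--▸ q4, --b--▸ q5
  q3 = b.0 | 0 has moves --b--▸ q6
  q4 = 0 has moves deadlocked
  q5 = 0 | a.0 has moves --a--▸ q6
  q6 = 0 | 0 has moves deadlocked
Partition-refinement fixed point:
  B0 = {p0, q0}
  B1 = {p1, q1}
  B2 = {p2, q2}
  B3 = {p5, q5}
  B4 = {p4, p6, q4, q6}
  B5 = {p3, q3}
p0 ∈ B0, q0 ∈ B0 → same block
Bisimilar ⇒ trace-equivalent.

traces(P) = traces(Q)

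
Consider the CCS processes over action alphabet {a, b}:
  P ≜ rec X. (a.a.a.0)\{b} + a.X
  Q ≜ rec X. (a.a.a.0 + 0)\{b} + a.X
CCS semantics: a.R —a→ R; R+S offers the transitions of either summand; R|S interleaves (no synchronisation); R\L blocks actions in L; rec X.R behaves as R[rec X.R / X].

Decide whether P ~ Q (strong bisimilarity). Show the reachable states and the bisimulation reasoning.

LTS(P): 4 reachable states
  m0 = rec X. (a.a.a.0)\{b} + a.X → -a-> m0, -a-> m1
  m1 = (a.a.0)\{b} → -a-> m2
  m2 = (a.0)\{b} → -a-> m3
  m3 = 0\{b} → stopped
LTS(Q): 4 reachable states
  n0 = rec X. (a.a.a.0 + 0)\{b} + a.X → -a-> n0, -a-> n1
  n1 = (a.a.0)\{b} → -a-> n2
  n2 = (a.0)\{b} → -a-> n3
  n3 = 0\{b} → stopped
Coarsest stable partition (strong bisimilarity classes):
  B0 = {m0, n0}
  B1 = {m1, n1}
  B2 = {m2, n2}
  B3 = {m3, n3}
m0 ∈ B0, n0 ∈ B0 → same block

YES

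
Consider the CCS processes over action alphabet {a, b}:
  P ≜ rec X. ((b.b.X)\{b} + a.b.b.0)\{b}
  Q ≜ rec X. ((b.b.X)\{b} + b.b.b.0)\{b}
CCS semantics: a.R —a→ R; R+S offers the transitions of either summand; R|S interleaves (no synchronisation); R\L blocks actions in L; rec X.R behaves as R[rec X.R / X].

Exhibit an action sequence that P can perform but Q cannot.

Reachable graph of P (2 states):
  p0 = rec X. ((b.b.X)\{b} + a.b.b.0)\{b} :: -a-> p1
  p1 = (b.b.0)\{b} :: stopped
Reachable graph of Q (1 states):
  q0 = rec X. ((b.b.X)\{b} + b.b.b.0)\{b} :: stopped
Run σ = ⟨a⟩ on P: start {p0}
  after a @ step 1: {p1}
  ✓ P
Run σ = ⟨a⟩ on Q: start {q0}
  after a @ step 1: ∅  — Q cannot continue

a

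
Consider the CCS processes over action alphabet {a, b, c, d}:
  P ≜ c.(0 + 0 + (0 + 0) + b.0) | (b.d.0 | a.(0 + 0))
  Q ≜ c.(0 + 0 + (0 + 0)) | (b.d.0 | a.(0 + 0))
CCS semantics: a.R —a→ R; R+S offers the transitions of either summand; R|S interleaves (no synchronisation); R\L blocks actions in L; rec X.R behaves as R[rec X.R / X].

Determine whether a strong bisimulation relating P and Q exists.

not bisimilar

Reachable graph of P (18 states):
  p0 = c.(0 + 0 + (0 + 0) + b.0) | (b.d.0 | a.(0 + 0)) :: —a→ p1, —b→ p2, —c→ p3
  p1 = c.(0 + 0 + (0 + 0) + b.0) | (b.d.0 | (0 + 0)) :: —b→ p4, —c→ p5
  p2 = c.(0 + 0 + (0 + 0) + b.0) | (d.0 | a.(0 + 0)) :: —a→ p4, —c→ p6, —d→ p7
  p3 = (0 + 0 + (0 + 0) + b.0) | (b.d.0 | a.(0 + 0)) :: —a→ p5, —b→ p6, —b→ p8
  p4 = c.(0 + 0 + (0 + 0) + b.0) | (d.0 | (0 + 0)) :: —c→ p9, —d→ p10
  p5 = (0 + 0 + (0 + 0) + b.0) | (b.d.0 | (0 + 0)) :: —b→ p11, —b→ p9
  p6 = (0 + 0 + (0 + 0) + b.0) | (d.0 | a.(0 + 0)) :: —a→ p9, —b→ p12, —d→ p13
  p7 = c.(0 + 0 + (0 + 0) + b.0) | (0 | a.(0 + 0)) :: —a→ p10, —c→ p13
  p8 = 0 | (b.d.0 | a.(0 + 0)) :: —a→ p11, —b→ p12
  p9 = (0 + 0 + (0 + 0) + b.0) | (d.0 | (0 + 0)) :: —b→ p14, —d→ p15
  p10 = c.(0 + 0 + (0 + 0) + b.0) | (0 | (0 + 0)) :: —c→ p15
  p11 = 0 | (b.d.0 | (0 + 0)) :: —b→ p14
  p12 = 0 | (d.0 | a.(0 + 0)) :: —a→ p14, —d→ p16
  p13 = (0 + 0 + (0 + 0) + b.0) | (0 | a.(0 + 0)) :: —a→ p15, —b→ p16
  p14 = 0 | (d.0 | (0 + 0)) :: —d→ p17
  p15 = (0 + 0 + (0 + 0) + b.0) | (0 | (0 + 0)) :: —b→ p17
  p16 = 0 | (0 | a.(0 + 0)) :: —a→ p17
  p17 = 0 | (0 | (0 + 0)) :: ∅
Reachable graph of Q (12 states):
  q0 = c.(0 + 0 + (0 + 0)) | (b.d.0 | a.(0 + 0)) :: —a→ q1, —b→ q2, —c→ q3
  q1 = c.(0 + 0 + (0 + 0)) | (b.d.0 | (0 + 0)) :: —b→ q4, —c→ q5
  q2 = c.(0 + 0 + (0 + 0)) | (d.0 | a.(0 + 0)) :: —a→ q4, —c→ q6, —d→ q7
  q3 = (0 + 0 + (0 + 0)) | (b.d.0 | a.(0 + 0)) :: —a→ q5, —b→ q6
  q4 = c.(0 + 0 + (0 + 0)) | (d.0 | (0 + 0)) :: —c→ q8, —d→ q9
  q5 = (0 + 0 + (0 + 0)) | (b.d.0 | (0 + 0)) :: —b→ q8
  q6 = (0 + 0 + (0 + 0)) | (d.0 | a.(0 + 0)) :: —a→ q8, —d→ q10
  q7 = c.(0 + 0 + (0 + 0)) | (0 | a.(0 + 0)) :: —a→ q9, —c→ q10
  q8 = (0 + 0 + (0 + 0)) | (d.0 | (0 + 0)) :: —d→ q11
  q9 = c.(0 + 0 + (0 + 0)) | (0 | (0 + 0)) :: —c→ q11
  q10 = (0 + 0 + (0 + 0)) | (0 | a.(0 + 0)) :: —a→ q11
  q11 = (0 + 0 + (0 + 0)) | (0 | (0 + 0)) :: ∅
Coarsest stable partition (strong bisimilarity classes):
  B0 = {p0}
  B1 = {p2}
  B2 = {p6}
  B3 = {p12, q6}
  B4 = {p14, q8}
  B5 = {p17, q11}
  B6 = {p16, q10}
  B7 = {p9}
  B8 = {p15}
  B9 = {p13}
  B10 = {p7}
  B11 = {p10}
  B12 = {p4}
  B13 = {p1}
  B14 = {p5}
  B15 = {p11, q5}
  B16 = {p3}
  B17 = {p8, q3}
  B18 = {q0}
  B19 = {q1}
  B20 = {q4}
  B21 = {q9}
  B22 = {q2}
  B23 = {q7}
p0 ∈ B0, q0 ∈ B18 → different blocks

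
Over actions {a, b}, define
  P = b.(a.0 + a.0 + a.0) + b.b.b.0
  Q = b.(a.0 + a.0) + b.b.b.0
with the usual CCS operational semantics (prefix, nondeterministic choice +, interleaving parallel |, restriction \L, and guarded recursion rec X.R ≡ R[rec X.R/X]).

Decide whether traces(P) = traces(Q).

YES

Reachable graph of P (5 states):
  u0 = b.(a.0 + a.0 + a.0) + b.b.b.0 → ··b··> u1, ··b··> u2
  u1 = a.0 + a.0 + a.0 → ··a··> u3
  u2 = b.b.0 → ··b··> u4
  u3 = 0 → (no moves)
  u4 = b.0 → ··b··> u3
Reachable graph of Q (5 states):
  v0 = b.(a.0 + a.0) + b.b.b.0 → ··b··> v1, ··b··> v2
  v1 = a.0 + a.0 → ··a··> v3
  v2 = b.b.0 → ··b··> v4
  v3 = 0 → (no moves)
  v4 = b.0 → ··b··> v3
Bisimilarity quotient blocks:
  B0 = {u0, v0}
  B1 = {u2, v2}
  B2 = {u4, v4}
  B3 = {u3, v3}
  B4 = {u1, v1}
u0 ∈ B0, v0 ∈ B0 → same block
Bisimilar ⇒ trace-equivalent.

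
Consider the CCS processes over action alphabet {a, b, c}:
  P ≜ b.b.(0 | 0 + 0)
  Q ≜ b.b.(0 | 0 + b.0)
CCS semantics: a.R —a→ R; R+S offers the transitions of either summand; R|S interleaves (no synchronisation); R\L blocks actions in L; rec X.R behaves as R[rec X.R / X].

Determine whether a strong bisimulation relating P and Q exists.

LTS(P): 3 reachable states
  p0 = b.b.(0 | 0 + 0) has moves =b=> p1
  p1 = b.(0 | 0 + 0) has moves =b=> p2
  p2 = 0 | 0 + 0 has moves (no moves)
LTS(Q): 4 reachable states
  q0 = b.b.(0 | 0 + b.0) has moves =b=> q1
  q1 = b.(0 | 0 + b.0) has moves =b=> q2
  q2 = 0 | 0 + b.0 has moves =b=> q3
  q3 = 0 has moves (no moves)
Partition-refinement fixed point:
  B0 = {p0, q1}
  B1 = {p1, q2}
  B2 = {p2, q3}
  B3 = {q0}
p0 ∈ B0, q0 ∈ B3 → different blocks

P ≁ Q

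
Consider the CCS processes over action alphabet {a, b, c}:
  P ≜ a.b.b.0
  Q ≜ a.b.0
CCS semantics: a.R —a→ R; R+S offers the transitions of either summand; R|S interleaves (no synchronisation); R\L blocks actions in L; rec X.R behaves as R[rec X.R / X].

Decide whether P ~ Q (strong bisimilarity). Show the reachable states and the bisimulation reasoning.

not bisimilar

P's transition system — 4 states:
  p0 = a.b.b.0 → ··a··> p1
  p1 = b.b.0 → ··b··> p2
  p2 = b.0 → ··b··> p3
  p3 = 0 → deadlocked
Q's transition system — 3 states:
  q0 = a.b.0 → ··a··> q1
  q1 = b.0 → ··b··> q2
  q2 = 0 → deadlocked
Partition-refinement fixed point:
  B0 = {p0}
  B1 = {p1}
  B2 = {p2, q1}
  B3 = {p3, q2}
  B4 = {q0}
p0 ∈ B0, q0 ∈ B4 → different blocks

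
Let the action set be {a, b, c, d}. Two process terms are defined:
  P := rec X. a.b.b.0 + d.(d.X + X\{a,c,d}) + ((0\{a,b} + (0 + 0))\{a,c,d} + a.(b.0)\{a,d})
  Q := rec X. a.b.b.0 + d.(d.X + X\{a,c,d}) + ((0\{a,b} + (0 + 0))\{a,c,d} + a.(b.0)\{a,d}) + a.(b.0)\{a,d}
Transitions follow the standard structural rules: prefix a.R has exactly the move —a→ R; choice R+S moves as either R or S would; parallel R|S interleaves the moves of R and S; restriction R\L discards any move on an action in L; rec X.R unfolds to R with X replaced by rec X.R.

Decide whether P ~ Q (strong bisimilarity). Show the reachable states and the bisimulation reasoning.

Reachable graph of P (7 states):
  m0 = rec X. a.b.b.0 + d.(d.X + X\{a,c,d}) + ((0\{a,b} + (0 + 0))\{a,c,d} + a.(b.0)\{a,d}) ⊢ ··a··> m1, ··a··> m2, ··d··> m3
  m1 = (b.0)\{a,d} ⊢ ··b··> m4
  m2 = b.b.0 ⊢ ··b··> m5
  m3 = d.(rec X. a.b.b.0 + d.(d.X + X\{a,c,d}) + ((0\{a,b} + (0 + 0))\{a,c,d} + a.(b.0)\{a,d})) + (rec X. a.b.b.0 + d.(d.X + X\{a,c,d}) + ((0\{a,b} + (0 + 0))\{a,c,d} + a.(b.0)\{a,d}))\{a,c,d} ⊢ ··d··> m0
  m4 = 0\{a,d} ⊢ deadlocked
  m5 = b.0 ⊢ ··b··> m6
  m6 = 0 ⊢ deadlocked
Reachable graph of Q (7 states):
  n0 = rec X. a.b.b.0 + d.(d.X + X\{a,c,d}) + ((0\{a,b} + (0 + 0))\{a,c,d} + a.(b.0)\{a,d}) + a.(b.0)\{a,d} ⊢ ··a··> n1, ··a··> n2, ··d··> n3
  n1 = (b.0)\{a,d} ⊢ ··b··> n4
  n2 = b.b.0 ⊢ ··b··> n5
  n3 = d.(rec X. a.b.b.0 + d.(d.X + X\{a,c,d}) + ((0\{a,b} + (0 + 0))\{a,c,d} + a.(b.0)\{a,d}) + a.(b.0)\{a,d}) + (rec X. a.b.b.0 + d.(d.X + X\{a,c,d}) + ((0\{a,b} + (0 + 0))\{a,c,d} + a.(b.0)\{a,d}) + a.(b.0)\{a,d})\{a,c,d} ⊢ ··d··> n0
  n4 = 0\{a,d} ⊢ deadlocked
  n5 = b.0 ⊢ ··b··> n6
  n6 = 0 ⊢ deadlocked
Partition-refinement fixed point:
  B0 = {m0, n0}
  B1 = {m3, n3}
  B2 = {m2, n2}
  B3 = {m1, m5, n1, n5}
  B4 = {m4, m6, n4, n6}
m0 ∈ B0, n0 ∈ B0 → same block

bisimilar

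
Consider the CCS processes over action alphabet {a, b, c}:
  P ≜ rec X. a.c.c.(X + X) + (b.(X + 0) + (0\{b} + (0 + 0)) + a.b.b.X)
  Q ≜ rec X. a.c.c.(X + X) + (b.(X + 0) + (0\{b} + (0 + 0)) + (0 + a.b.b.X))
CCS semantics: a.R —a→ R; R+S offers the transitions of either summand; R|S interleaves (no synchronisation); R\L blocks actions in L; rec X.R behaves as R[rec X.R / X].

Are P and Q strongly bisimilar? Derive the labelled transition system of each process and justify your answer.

bisimilar

P's transition system — 7 states:
  m0 = rec X. a.c.c.(X + X) + (b.(X + 0) + (0\{b} + (0 + 0)) + a.b.b.X) → --a--▸ m1, --a--▸ m2, --b--▸ m3
  m1 = b.b.(rec X. a.c.c.(X + X) + (b.(X + 0) + (0\{b} + (0 + 0)) + a.b.b.X)) → --b--▸ m4
  m2 = c.c.((rec X. a.c.c.(X + X) + (b.(X + 0) + (0\{b} + (0 + 0)) + a.b.b.X)) + (rec X. a.c.c.(X + X) + (b.(X + 0) + (0\{b} + (0 + 0)) + a.b.b.X))) → --c--▸ m5
  m3 = (rec X. a.c.c.(X + X) + (b.(X + 0) + (0\{b} + (0 + 0)) + a.b.b.X)) + 0 → --a--▸ m1, --a--▸ m2, --b--▸ m3
  m4 = b.(rec X. a.c.c.(X + X) + (b.(X + 0) + (0\{b} + (0 + 0)) + a.b.b.X)) → --b--▸ m0
  m5 = c.((rec X. a.c.c.(X + X) + (b.(X + 0) + (0\{b} + (0 + 0)) + a.b.b.X)) + (rec X. a.c.c.(X + X) + (b.(X + 0) + (0\{b} + (0 + 0)) + a.b.b.X))) → --c--▸ m6
  m6 = (rec X. a.c.c.(X + X) + (b.(X + 0) + (0\{b} + (0 + 0)) + a.b.b.X)) + (rec X. a.c.c.(X + X) + (b.(X + 0) + (0\{b} + (0 + 0)) + a.b.b.X)) → --a--▸ m1, --a--▸ m2, --b--▸ m3
Q's transition system — 7 states:
  n0 = rec X. a.c.c.(X + X) + (b.(X + 0) + (0\{b} + (0 + 0)) + (0 + a.b.b.X)) → --a--▸ n1, --a--▸ n2, --b--▸ n3
  n1 = b.b.(rec X. a.c.c.(X + X) + (b.(X + 0) + (0\{b} + (0 + 0)) + (0 + a.b.b.X))) → --b--▸ n4
  n2 = c.c.((rec X. a.c.c.(X + X) + (b.(X + 0) + (0\{b} + (0 + 0)) + (0 + a.b.b.X))) + (rec X. a.c.c.(X + X) + (b.(X + 0) + (0\{b} + (0 + 0)) + (0 + a.b.b.X)))) → --c--▸ n5
  n3 = (rec X. a.c.c.(X + X) + (b.(X + 0) + (0\{b} + (0 + 0)) + (0 + a.b.b.X))) + 0 → --a--▸ n1, --a--▸ n2, --b--▸ n3
  n4 = b.(rec X. a.c.c.(X + X) + (b.(X + 0) + (0\{b} + (0 + 0)) + (0 + a.b.b.X))) → --b--▸ n0
  n5 = c.((rec X. a.c.c.(X + X) + (b.(X + 0) + (0\{b} + (0 + 0)) + (0 + a.b.b.X))) + (rec X. a.c.c.(X + X) + (b.(X + 0) + (0\{b} + (0 + 0)) + (0 + a.b.b.X)))) → --c--▸ n6
  n6 = (rec X. a.c.c.(X + X) + (b.(X + 0) + (0\{b} + (0 + 0)) + (0 + a.b.b.X))) + (rec X. a.c.c.(X + X) + (b.(X + 0) + (0\{b} + (0 + 0)) + (0 + a.b.b.X))) → --a--▸ n1, --a--▸ n2, --b--▸ n3
Coarsest stable partition (strong bisimilarity classes):
  B0 = {m0, m3, m6, n0, n3, n6}
  B1 = {m1, n1}
  B2 = {m4, n4}
  B3 = {m2, n2}
  B4 = {m5, n5}
m0 ∈ B0, n0 ∈ B0 → same block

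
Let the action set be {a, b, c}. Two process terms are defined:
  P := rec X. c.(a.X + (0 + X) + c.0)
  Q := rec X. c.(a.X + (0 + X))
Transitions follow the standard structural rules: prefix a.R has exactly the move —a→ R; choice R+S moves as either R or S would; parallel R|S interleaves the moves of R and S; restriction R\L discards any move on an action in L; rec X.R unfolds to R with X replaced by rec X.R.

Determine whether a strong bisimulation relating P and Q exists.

P ≁ Q

Reachable graph of P (3 states):
  m0 = rec X. c.(a.X + (0 + X) + c.0) → --c--▸ m1
  m1 = a.(rec X. c.(a.X + (0 + X) + c.0)) + (0 + (rec X. c.(a.X + (0 + X) + c.0))) + c.0 → --a--▸ m0, --c--▸ m1, --c--▸ m2
  m2 = 0 → ∅
Reachable graph of Q (2 states):
  n0 = rec X. c.(a.X + (0 + X)) → --c--▸ n1
  n1 = a.(rec X. c.(a.X + (0 + X))) + (0 + (rec X. c.(a.X + (0 + X)))) → --a--▸ n0, --c--▸ n1
Bisimilarity quotient blocks:
  B0 = {m0}
  B1 = {m1}
  B2 = {m2}
  B3 = {n0}
  B4 = {n1}
m0 ∈ B0, n0 ∈ B3 → different blocks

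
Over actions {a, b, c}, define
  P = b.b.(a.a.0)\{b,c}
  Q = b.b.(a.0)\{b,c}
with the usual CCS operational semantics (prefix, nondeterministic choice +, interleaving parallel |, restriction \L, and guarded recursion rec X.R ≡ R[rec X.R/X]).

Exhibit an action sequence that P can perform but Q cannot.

bbaa

Reachable graph of P (5 states):
  u0 = b.b.(a.a.0)\{b,c} has moves =b=> u1
  u1 = b.(a.a.0)\{b,c} has moves =b=> u2
  u2 = (a.a.0)\{b,c} has moves =a=> u3
  u3 = (a.0)\{b,c} has moves =a=> u4
  u4 = 0\{b,c} has moves ∅
Reachable graph of Q (4 states):
  v0 = b.b.(a.0)\{b,c} has moves =b=> v1
  v1 = b.(a.0)\{b,c} has moves =b=> v2
  v2 = (a.0)\{b,c} has moves =a=> v3
  v3 = 0\{b,c} has moves ∅
Trace ⟨bbaa⟩ through P, begin at {u0}:
  [1] b ⇒ {u1}
  [2] b ⇒ {u2}
  [3] a ⇒ {u3}
  [4] a ⇒ {u4}
  P completes σ.
Trace ⟨bbaa⟩ through Q, begin at {v0}:
  [1] b ⇒ {v1}
  [2] b ⇒ {v2}
  [3] a ⇒ {v3}
  [4] a ⇒ no successor for Q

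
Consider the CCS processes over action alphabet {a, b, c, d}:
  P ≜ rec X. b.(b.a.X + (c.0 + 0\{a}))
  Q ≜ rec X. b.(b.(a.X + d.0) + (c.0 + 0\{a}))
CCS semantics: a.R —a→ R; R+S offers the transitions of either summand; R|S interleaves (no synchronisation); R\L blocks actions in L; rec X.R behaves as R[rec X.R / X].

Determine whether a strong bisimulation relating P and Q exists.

P's transition system — 4 states:
  p0 = rec X. b.(b.a.X + (c.0 + 0\{a})) → --b--▸ p1
  p1 = b.a.(rec X. b.(b.a.X + (c.0 + 0\{a}))) + (c.0 + 0\{a}) → --b--▸ p2, --c--▸ p3
  p2 = a.(rec X. b.(b.a.X + (c.0 + 0\{a}))) → --a--▸ p0
  p3 = 0 → ∅
Q's transition system — 4 states:
  q0 = rec X. b.(b.(a.X + d.0) + (c.0 + 0\{a})) → --b--▸ q1
  q1 = b.(a.(rec X. b.(b.(a.X + d.0) + (c.0 + 0\{a}))) + d.0) + (c.0 + 0\{a}) → --b--▸ q2, --c--▸ q3
  q2 = a.(rec X. b.(b.(a.X + d.0) + (c.0 + 0\{a}))) + d.0 → --a--▸ q0, --d--▸ q3
  q3 = 0 → ∅
Bisimilarity quotient blocks:
  B0 = {p0}
  B1 = {p1}
  B2 = {p2}
  B3 = {p3, q3}
  B4 = {q0}
  B5 = {q1}
  B6 = {q2}
p0 ∈ B0, q0 ∈ B4 → different blocks

not bisimilar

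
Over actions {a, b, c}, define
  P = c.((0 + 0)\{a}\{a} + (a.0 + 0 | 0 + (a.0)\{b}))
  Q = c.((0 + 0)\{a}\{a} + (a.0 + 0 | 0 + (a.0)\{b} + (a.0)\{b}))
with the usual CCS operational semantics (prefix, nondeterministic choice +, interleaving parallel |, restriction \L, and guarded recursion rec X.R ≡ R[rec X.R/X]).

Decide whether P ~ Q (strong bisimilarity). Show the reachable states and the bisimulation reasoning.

LTS(P): 4 reachable states
  s0 = c.((0 + 0)\{a}\{a} + (a.0 + 0 | 0 + (a.0)\{b})) has moves =c=> s1
  s1 = (0 + 0)\{a}\{a} + (a.0 + 0 | 0 + (a.0)\{b}) has moves =a=> s2, =a=> s3
  s2 = 0 has moves ·
  s3 = 0\{b} has moves ·
LTS(Q): 4 reachable states
  t0 = c.((0 + 0)\{a}\{a} + (a.0 + 0 | 0 + (a.0)\{b} + (a.0)\{b})) has moves =c=> t1
  t1 = (0 + 0)\{a}\{a} + (a.0 + 0 | 0 + (a.0)\{b} + (a.0)\{b}) has moves =a=> t2, =a=> t3
  t2 = 0 has moves ·
  t3 = 0\{b} has moves ·
Partition-refinement fixed point:
  B0 = {s0, t0}
  B1 = {s1, t1}
  B2 = {s2, s3, t2, t3}
s0 ∈ B0, t0 ∈ B0 → same block

YES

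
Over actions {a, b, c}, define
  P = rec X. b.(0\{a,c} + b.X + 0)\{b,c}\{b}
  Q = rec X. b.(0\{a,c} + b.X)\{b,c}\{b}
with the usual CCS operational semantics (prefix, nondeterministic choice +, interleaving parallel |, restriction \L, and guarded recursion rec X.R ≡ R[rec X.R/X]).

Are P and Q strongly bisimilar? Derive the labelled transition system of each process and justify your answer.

P's transition system — 2 states:
  p0 = rec X. b.(0\{a,c} + b.X + 0)\{b,c}\{b} | --b--▸ p1
  p1 = (0\{a,c} + b.(rec X. b.(0\{a,c} + b.X + 0)\{b,c}\{b}) + 0)\{b,c}\{b} | deadlocked
Q's transition system — 2 states:
  q0 = rec X. b.(0\{a,c} + b.X)\{b,c}\{b} | --b--▸ q1
  q1 = (0\{a,c} + b.(rec X. b.(0\{a,c} + b.X)\{b,c}\{b}))\{b,c}\{b} | deadlocked
Coarsest stable partition (strong bisimilarity classes):
  B0 = {p0, q0}
  B1 = {p1, q1}
p0 ∈ B0, q0 ∈ B0 → same block

bisimilar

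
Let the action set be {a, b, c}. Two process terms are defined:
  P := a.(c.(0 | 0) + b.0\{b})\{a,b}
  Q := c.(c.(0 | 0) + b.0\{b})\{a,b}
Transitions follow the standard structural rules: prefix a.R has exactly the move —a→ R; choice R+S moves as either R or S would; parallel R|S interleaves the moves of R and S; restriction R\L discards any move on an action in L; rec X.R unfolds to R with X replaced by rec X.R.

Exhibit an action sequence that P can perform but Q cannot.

a

P's transition system — 3 states:
  s0 = a.(c.(0 | 0) + b.0\{b})\{a,b} :: —a→ s1
  s1 = (c.(0 | 0) + b.0\{b})\{a,b} :: —c→ s2
  s2 = (0 | 0)\{a,b} :: ·
Q's transition system — 3 states:
  t0 = c.(c.(0 | 0) + b.0\{b})\{a,b} :: —c→ t1
  t1 = (c.(0 | 0) + b.0\{b})\{a,b} :: —c→ t2
  t2 = (0 | 0)\{a,b} :: ·
Run σ = ⟨a⟩ on P: start {s0}
  [1] a ⇒ {s1}
  — P admits the full trace.
Run σ = ⟨a⟩ on Q: start {t0}
  [1] a ⇒ no successor for Q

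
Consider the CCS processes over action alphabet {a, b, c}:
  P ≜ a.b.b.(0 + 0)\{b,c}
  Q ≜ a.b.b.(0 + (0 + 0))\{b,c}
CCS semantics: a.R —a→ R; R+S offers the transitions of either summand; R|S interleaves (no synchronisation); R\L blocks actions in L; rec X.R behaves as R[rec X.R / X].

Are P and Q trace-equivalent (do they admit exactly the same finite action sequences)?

trace-equivalent

P's transition system — 4 states:
  u0 = a.b.b.(0 + 0)\{b,c} has moves =a=> u1
  u1 = b.b.(0 + 0)\{b,c} has moves =b=> u2
  u2 = b.(0 + 0)\{b,c} has moves =b=> u3
  u3 = (0 + 0)\{b,c} has moves ·
Q's transition system — 4 states:
  v0 = a.b.b.(0 + (0 + 0))\{b,c} has moves =a=> v1
  v1 = b.b.(0 + (0 + 0))\{b,c} has moves =b=> v2
  v2 = b.(0 + (0 + 0))\{b,c} has moves =b=> v3
  v3 = (0 + (0 + 0))\{b,c} has moves ·
Bisimilarity quotient blocks:
  B0 = {u0, v0}
  B1 = {u1, v1}
  B2 = {u2, v2}
  B3 = {u3, v3}
u0 ∈ B0, v0 ∈ B0 → same block
Bisimilar ⇒ trace-equivalent.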